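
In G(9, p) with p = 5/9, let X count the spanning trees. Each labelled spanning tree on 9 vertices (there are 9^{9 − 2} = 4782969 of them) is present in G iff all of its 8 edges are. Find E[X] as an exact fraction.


K_9 has 9^{9 − 2} = 4782969 labelled spanning trees.
For each such spanning tree H, let X_H = 1 if all 8 edges of H are present in G. Then P[X_H = 1] = p^{8} = (5/9)^{8} = 390625/43046721.
By linearity: E[X] = Σ_H E[X_H] = 4782969 · p^{8} = 4782969 · 390625/43046721 = 390625/9.
Numerically: E[X] ≈ 4.34e+04.

E[X] = 4782969 · (5/9)^{8} = 390625/9 ≈ 4.34e+04.


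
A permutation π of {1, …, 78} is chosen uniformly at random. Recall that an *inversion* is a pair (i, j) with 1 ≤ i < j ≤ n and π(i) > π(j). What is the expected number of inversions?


Write X = Σ X_I over the C(78, 2) = 3003 pairs i < j, with X_I the indicator of one inversion.
There are 3003 indicators.
For each fixed pair i < j, the values π(i) and π(j) are two distinct elements of {1, …, 78} in uniformly random order; by symmetry P[π(i) > π(j)] = 1/2.
By linearity: E[X] = 3003 · (1/2) = C(78, 2) · (1/2) = 3003/2 = 3003/2 ≈ 1501.500.

E[X] = 3003/2 = 1501.500.


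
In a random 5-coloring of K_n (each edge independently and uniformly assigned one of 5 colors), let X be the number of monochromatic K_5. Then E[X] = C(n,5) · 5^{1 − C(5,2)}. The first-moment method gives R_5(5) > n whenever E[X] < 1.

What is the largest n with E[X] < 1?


We need C(n, 5) · 5^{1 − 10} < 1, i.e. C(n, 5) < 5^{10 − 1} = 1953125.
Check values of n near the boundary:
  n = 46: C(46, 5) = 1370754; 1370754 < 1953125? YES
  n = 47: C(47, 5) = 1533939; 1533939 < 1953125? YES
  n = 48: C(48, 5) = 1712304; 1712304 < 1953125? YES
  n = 49: C(49, 5) = 1906884; 1906884 < 1953125? YES
  n = 50: C(50, 5) = 2118760; 2118760 < 1953125? NO
The largest n with C(n, 5) < 1953125 is n = 49 (where E[X] = 1906884/1953125 ≈ 0.976). Hence R_5(5) > 49, i.e. R_5(5) ≥ 50.

Largest n = 49; hence R_5(5) > 49.


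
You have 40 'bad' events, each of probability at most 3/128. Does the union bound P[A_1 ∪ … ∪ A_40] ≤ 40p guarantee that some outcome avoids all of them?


Union bound: P[∪_{i=1}^{40} A_i] ≤ Σ_i P[A_i] ≤ 40·p = 40·(3/128) = 15/16.
Numerically: 15/16 ≈ 0.9375000.
Is 15/16 < 1? YES.
Since P[∪ A_i] ≤ 15/16 < 1, the complement has P[∩ A_i^c] ≥ 1 − 15/16 = 1/16 > 0, so some outcome avoids every A_i.

40·p = 15/16 ≈ 0.9375000; existence CERTIFIED by the union bound.


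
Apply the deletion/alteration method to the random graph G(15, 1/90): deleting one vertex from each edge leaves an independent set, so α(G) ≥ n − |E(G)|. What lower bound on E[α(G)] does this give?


E[|E(G)|] = C(15, 2)·p = 105 · (1/90) = 7/6.
E[α(G)] ≥ n − E[|E(G)|] = 15 − 7/6 = 83/6.
Numerically: ≈ 13.833333.
(This is only a lower bound; the true E[α(G)] may be larger.)

E[α(G)] ≥ 83/6 ≈ 13.833333.


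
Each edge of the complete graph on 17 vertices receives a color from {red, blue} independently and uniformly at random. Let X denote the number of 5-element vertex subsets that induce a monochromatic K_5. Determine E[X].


Let X = Σ_S X_S over the C(17, 5) = 6188 subsets S of size 5, where X_S = 1 if the K_5 on S is monochromatic.
For a fixed S, the K_5 on S has C(5, 2) = 10 edges. P[all 10 edges red] = (1/2)^10, and likewise for blue, so P[monochromatic] = 2·(1/2)^10 = 2^{1 − 10} = 1/512.
Summing: E[X] = C(17, 5) · 2^{1 − 10} = 6188 · 1/512 = 1547/128.
Numerically: E[X] ≈ 12.086.

E[X] = C(17,5)·2^(1−C(5,2)) = 1547/128 ≈ 12.086.


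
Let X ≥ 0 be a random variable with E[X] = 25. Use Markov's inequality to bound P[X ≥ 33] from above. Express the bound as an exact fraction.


μ = E[X] = 25, a = 33.
Markov: P[X ≥ 33] ≤ μ/a = (25)/33 = 25/33.
Numerically: ≈ 0.7576.
(Since a = 33 > μ = 25.0000, the bound 25/33 is < 1 and informative.)

P[X ≥ 33] ≤ 25/33 ≈ 0.7576.


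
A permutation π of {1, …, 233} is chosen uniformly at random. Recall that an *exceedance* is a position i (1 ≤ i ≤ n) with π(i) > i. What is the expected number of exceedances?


Write X = Σ_{i=1}^{233} X_i, where X_i = 1_{π(i) > i}.
For each fixed i, π(i) is uniform over {1, …, 233} (marginal of a uniform permutation), so P[π(i) > i] = (n − i)/n. Summing: Σ_{i=1}^{233} (n − i)/n = (0 + 1 + … + 232)/233 = 233(233 − 1)/(2·233) = (233 − 1)/2.
Hence E[X] = Σ_{i=1}^{233} (233 − i)/233 = 116 ≈ 116.000000.

E[X] = 116 = 116.000000.


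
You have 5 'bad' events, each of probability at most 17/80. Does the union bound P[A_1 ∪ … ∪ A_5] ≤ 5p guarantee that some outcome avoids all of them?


Union bound: P[∪_{i=1}^{5} A_i] ≤ Σ_i P[A_i] ≤ 5·p = 5·(17/80) = 17/16.
Numerically: 17/16 ≈ 1.0625.
Is 17/16 < 1? NO.
Since the bound 17/16 is ≥ 1, the union bound is uninformative here; it does NOT by itself certify existence.

5·p = 17/16 ≈ 1.0625; existence NOT certified by the union bound.


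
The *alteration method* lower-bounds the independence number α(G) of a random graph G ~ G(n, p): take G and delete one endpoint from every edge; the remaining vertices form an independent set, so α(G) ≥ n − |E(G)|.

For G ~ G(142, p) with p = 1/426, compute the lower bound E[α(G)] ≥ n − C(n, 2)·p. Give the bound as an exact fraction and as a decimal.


E[|E(G)|] = C(142, 2)·p = 10011 · (1/426) = 47/2.
E[α(G)] ≥ n − E[|E(G)|] = 142 − 47/2 = 237/2.
Numerically: ≈ 118.5000.
(This is only a lower bound; the true E[α(G)] may be larger.)

E[α(G)] ≥ 237/2 ≈ 118.5000.


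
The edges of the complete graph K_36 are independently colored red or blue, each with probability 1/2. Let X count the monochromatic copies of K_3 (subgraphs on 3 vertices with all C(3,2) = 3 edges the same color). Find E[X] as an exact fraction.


Let X = Σ_S X_S over the C(36, 3) = 7140 subsets S of size 3, where X_S = 1 if the K_3 on S is monochromatic.
For a fixed S, the K_3 on S has C(3, 2) = 3 edges. P[all 3 edges red] = (1/2)^3, and likewise for blue, so P[monochromatic] = 2·(1/2)^3 = 2^{1 − 3} = 1/4.
By linearity of expectation: E[X] = C(36, 3) · 2^{1 − 3} = 7140 · 1/4 = 1785.
Numerically: E[X] ≈ 1785.0000.

E[X] = C(36,3)·2^(1−C(3,2)) = 1785 ≈ 1785.0000.


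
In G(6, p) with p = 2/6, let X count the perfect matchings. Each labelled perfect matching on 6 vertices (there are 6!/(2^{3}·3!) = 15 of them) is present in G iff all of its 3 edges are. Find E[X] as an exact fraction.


K_6 has 6!/(2^{3}·3!) = 15 labelled perfect matchings.
For each such perfect matching H, let X_H = 1 if all 3 edges of H are present in G. Then P[X_H = 1] = p^{3} = (1/3)^{3} = 1/27.
By linearity of expectation: E[X] = Σ_H E[X_H] = 15 · p^{3} = 15 · 1/27 = 5/9.
Numerically: E[X] ≈ 0.5556.

E[X] = 15 · (1/3)^{3} = 5/9 ≈ 0.5556.


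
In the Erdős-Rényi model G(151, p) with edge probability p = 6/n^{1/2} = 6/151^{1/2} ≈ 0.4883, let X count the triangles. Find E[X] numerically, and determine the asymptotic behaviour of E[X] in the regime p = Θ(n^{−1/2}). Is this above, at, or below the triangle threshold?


Number of potential triangles: C(151, 3) = 562475.
Each occurs with probability p³ ≈ (0.4883)³ ≈ 1.164095e-01.
By linearity: E[X] = C(151, 3)·p³ ≈ 562475 · 1.164095e-01 ≈ 65477.4194.
Since α = 1/2 < 1, p = c/n^{1/2} ≫ 1/n is above the triangle threshold p ~ 1/n. Asymptotically E[X] ~ (c³/6)·n^{3(1−α)} = (6³/6)·n^{1.5} → ∞; triangles are abundant w.h.p.

E[X] ≈ 65477.4194; in regime p = Θ(1/n^{1/2}) E[X] diverges (above the triangle threshold p ~ 1/n).


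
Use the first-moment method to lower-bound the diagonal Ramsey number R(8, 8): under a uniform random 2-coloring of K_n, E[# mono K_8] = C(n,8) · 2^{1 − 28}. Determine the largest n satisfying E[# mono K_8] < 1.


We need C(n, 8) · 2^{1 − 28} < 1, i.e. C(n, 8) < 2^{28 − 1} = 134217728.
Check values of n near the boundary:
  n = 41: C(41, 8) = 95548245; 95548245 < 134217728? YES
  n = 42: C(42, 8) = 118030185; 118030185 < 134217728? YES
  n = 43: C(43, 8) = 145008513; 145008513 < 134217728? NO
The largest n with C(n, 8) < 134217728 is n = 42 (where E[X] = 118030185/134217728 ≈ 0.8793934). Hence R(8, 8) > 42, i.e. R(8, 8) ≥ 43.

Largest n = 42; hence R(8, 8) > 42.


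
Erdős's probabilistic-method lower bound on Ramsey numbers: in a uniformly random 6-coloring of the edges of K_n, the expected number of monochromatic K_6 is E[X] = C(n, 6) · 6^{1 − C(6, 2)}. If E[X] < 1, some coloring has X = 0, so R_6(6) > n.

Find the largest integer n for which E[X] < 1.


We need C(n, 6) · 6^{1 − 15} < 1, i.e. C(n, 6) < 6^{15 − 1} = 78364164096.
Check values of n near the boundary:
  n = 194: C(194, 6) = 68482017072; 68482017072 < 78364164096? YES
  n = 195: C(195, 6) = 70656049360; 70656049360 < 78364164096? YES
  n = 196: C(196, 6) = 72887293024; 72887293024 < 78364164096? YES
  n = 197: C(197, 6) = 75176946208; 75176946208 < 78364164096? YES
  n = 198: C(198, 6) = 77526225777; 77526225777 < 78364164096? YES
  n = 199: C(199, 6) = 79936367511; 79936367511 < 78364164096? NO
  n = 200: C(200, 6) = 82408626300; 82408626300 < 78364164096? NO
  n = 201: C(201, 6) = 84944276340; 84944276340 < 78364164096? NO
The largest n with C(n, 6) < 78364164096 is n = 198 (where E[X] = 25842075259/26121388032 ≈ 0.989). Hence R_6(6) > 198, i.e. R_6(6) ≥ 199.

Largest n = 198; hence R_6(6) > 198.


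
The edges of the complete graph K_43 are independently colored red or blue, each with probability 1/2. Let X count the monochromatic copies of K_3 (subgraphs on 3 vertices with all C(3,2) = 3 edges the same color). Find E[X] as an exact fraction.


Let X = Σ_S X_S over the C(43, 3) = 12341 subsets S of size 3, where X_S = 1 if the K_3 on S is monochromatic.
For a fixed S, the K_3 on S has C(3, 2) = 3 edges. P[all 3 edges red] = (1/2)^3, and likewise for blue, so P[monochromatic] = 2·(1/2)^3 = 2^{1 − 3} = 1/4.
By linearity of expectation: E[X] = C(43, 3) · 2^{1 − 3} = 12341 · 1/4 = 12341/4.
Numerically: E[X] ≈ 3085.2500.

E[X] = C(43,3)·2^(1−C(3,2)) = 12341/4 ≈ 3085.2500.


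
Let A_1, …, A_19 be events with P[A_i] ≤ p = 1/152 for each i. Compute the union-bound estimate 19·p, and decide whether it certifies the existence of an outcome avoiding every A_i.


Union bound: P[∪_{i=1}^{19} A_i] ≤ Σ_i P[A_i] ≤ 19·p = 19·(1/152) = 1/8.
Numerically: 1/8 ≈ 0.125000.
Is 1/8 < 1? YES.
Since P[∪ A_i] ≤ 1/8 < 1, the complement has P[∩ A_i^c] ≥ 1 − 1/8 = 7/8 > 0, so some outcome avoids every A_i.

19·p = 1/8 ≈ 0.125000; existence CERTIFIED by the union bound.


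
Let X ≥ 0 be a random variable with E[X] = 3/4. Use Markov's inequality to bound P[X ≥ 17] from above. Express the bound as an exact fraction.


μ = E[X] = 3/4, a = 17.
Markov: P[X ≥ 17] ≤ μ/a = (3/4)/17 = 3/68.
Numerically: ≈ 0.044.
(Since a = 17 > μ = 0.750, the bound 3/68 is < 1 and informative.)

P[X ≥ 17] ≤ 3/68 ≈ 0.044.


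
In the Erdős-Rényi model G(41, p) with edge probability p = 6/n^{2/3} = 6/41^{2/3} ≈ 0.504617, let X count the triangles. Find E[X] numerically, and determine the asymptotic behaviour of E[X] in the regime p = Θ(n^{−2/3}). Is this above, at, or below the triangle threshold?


Number of potential triangles: C(41, 3) = 10660.
Each occurs with probability p³ ≈ (0.504617)³ ≈ 1.28494943e-01.
By linearity: E[X] = C(41, 3)·p³ ≈ 10660 · 1.28494943e-01 ≈ 1369.756098.
Since α = 2/3 < 1, p = c/n^{2/3} ≫ 1/n is above the triangle threshold p ~ 1/n. Asymptotically E[X] ~ (c³/6)·n^{3(1−α)} = (6³/6)·n^{1} → ∞; triangles are abundant w.h.p.

E[X] ≈ 1369.756098; in regime p = Θ(1/n^{2/3}) E[X] diverges (above the triangle threshold p ~ 1/n).


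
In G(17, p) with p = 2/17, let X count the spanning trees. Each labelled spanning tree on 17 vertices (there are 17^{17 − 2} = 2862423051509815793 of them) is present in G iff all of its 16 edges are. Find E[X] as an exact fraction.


K_17 has 17^{17 − 2} = 2862423051509815793 labelled spanning trees.
For each such spanning tree H, let X_H = 1 if all 16 edges of H are present in G. Then P[X_H = 1] = p^{16} = (2/17)^{16} = 65536/48661191875666868481.
By linearity: E[X] = Σ_H E[X_H] = 2862423051509815793 · p^{16} = 2862423051509815793 · 65536/48661191875666868481 = 65536/17.
Numerically: E[X] ≈ 3.86e+03.

E[X] = 2862423051509815793 · (2/17)^{16} = 65536/17 ≈ 3.86e+03.


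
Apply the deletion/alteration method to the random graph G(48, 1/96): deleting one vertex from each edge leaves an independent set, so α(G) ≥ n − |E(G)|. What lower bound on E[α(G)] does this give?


E[|E(G)|] = C(48, 2)·p = 1128 · (1/96) = 47/4.
E[α(G)] ≥ n − E[|E(G)|] = 48 − 47/4 = 145/4.
Numerically: ≈ 36.250.
(This is only a lower bound; the true E[α(G)] may be larger.)

E[α(G)] ≥ 145/4 ≈ 36.250.


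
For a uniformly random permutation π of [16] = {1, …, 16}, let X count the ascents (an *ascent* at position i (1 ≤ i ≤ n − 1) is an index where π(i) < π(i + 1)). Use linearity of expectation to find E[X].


Write X = Σ X_I over i = 1, …, 15, with X_I the indicator of one ascent.
There are 15 indicators.
For each fixed i, the pair (π(i), π(i+1)) is a uniformly random ordered pair of distinct values from {1, …, 16}; by symmetry P[π(i) < π(i+1)] = 1/2.
By linearity: E[X] = 15 · (1/2) = (16 − 1) · (1/2) = 15/2 ≈ 7.500000.

E[X] = 15/2 = 7.500000.


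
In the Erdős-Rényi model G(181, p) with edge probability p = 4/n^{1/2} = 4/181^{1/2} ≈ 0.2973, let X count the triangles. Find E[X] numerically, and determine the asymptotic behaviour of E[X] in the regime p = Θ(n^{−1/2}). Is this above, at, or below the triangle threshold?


Number of potential triangles: C(181, 3) = 971970.
Each occurs with probability p³ ≈ (0.2973)³ ≈ 2.628222e-02.
By linearity: E[X] = C(181, 3)·p³ ≈ 971970 · 2.628222e-02 ≈ 25545.5332.
Since α = 1/2 < 1, p = c/n^{1/2} ≫ 1/n is above the triangle threshold p ~ 1/n. Asymptotically E[X] ~ (c³/6)·n^{3(1−α)} = (4³/6)·n^{1.5} → ∞; triangles are abundant w.h.p.

E[X] ≈ 25545.5332; in regime p = Θ(1/n^{1/2}) E[X] diverges (above the triangle threshold p ~ 1/n).


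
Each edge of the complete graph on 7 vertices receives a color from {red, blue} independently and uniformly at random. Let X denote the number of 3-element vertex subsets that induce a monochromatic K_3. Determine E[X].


Let X = Σ_S X_S over the C(7, 3) = 35 subsets S of size 3, where X_S = 1 if the K_3 on S is monochromatic.
For a fixed S, the K_3 on S has C(3, 2) = 3 edges. P[all 3 edges red] = (1/2)^3, and likewise for blue, so P[monochromatic] = 2·(1/2)^3 = 2^{1 − 3} = 1/4.
Summing: E[X] = C(7, 3) · 2^{1 − 3} = 35 · 1/4 = 35/4.
Numerically: E[X] ≈ 8.75000.

E[X] = C(7,3)·2^(1−C(3,2)) = 35/4 ≈ 8.75000.


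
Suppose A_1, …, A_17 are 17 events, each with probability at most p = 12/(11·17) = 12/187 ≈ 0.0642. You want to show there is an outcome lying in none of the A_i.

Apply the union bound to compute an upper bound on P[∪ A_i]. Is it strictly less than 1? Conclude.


Union bound: P[∪_{i=1}^{17} A_i] ≤ Σ_i P[A_i] ≤ 17·p = 17·(12/187) = 12/11.
Numerically: 12/11 ≈ 1.0909.
Is 12/11 < 1? NO.
Since the bound 12/11 is ≥ 1, the union bound is uninformative here; it does NOT by itself certify existence.

17·p = 12/11 ≈ 1.0909; existence NOT certified by the union bound.


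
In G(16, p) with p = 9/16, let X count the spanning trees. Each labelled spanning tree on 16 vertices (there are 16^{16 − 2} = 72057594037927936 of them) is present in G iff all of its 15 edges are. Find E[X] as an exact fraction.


K_16 has 16^{16 − 2} = 72057594037927936 labelled spanning trees.
For each such spanning tree H, let X_H = 1 if all 15 edges of H are present in G. Then P[X_H = 1] = p^{15} = (9/16)^{15} = 205891132094649/1152921504606846976.
By linearity: E[X] = Σ_H E[X_H] = 72057594037927936 · p^{15} = 72057594037927936 · 205891132094649/1152921504606846976 = 205891132094649/16.
Numerically: E[X] ≈ 1.2868e+13.

E[X] = 72057594037927936 · (9/16)^{15} = 205891132094649/16 ≈ 1.2868e+13.


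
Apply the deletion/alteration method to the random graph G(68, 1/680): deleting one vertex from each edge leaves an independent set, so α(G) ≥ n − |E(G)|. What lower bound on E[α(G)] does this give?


E[|E(G)|] = C(68, 2)·p = 2278 · (1/680) = 67/20.
E[α(G)] ≥ n − E[|E(G)|] = 68 − 67/20 = 1293/20.
Numerically: ≈ 64.6500.
(This is only a lower bound; the true E[α(G)] may be larger.)

E[α(G)] ≥ 1293/20 ≈ 64.6500.


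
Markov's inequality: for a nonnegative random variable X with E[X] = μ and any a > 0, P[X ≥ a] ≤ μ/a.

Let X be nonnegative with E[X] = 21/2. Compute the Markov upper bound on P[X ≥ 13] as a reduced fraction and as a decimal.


μ = E[X] = 21/2, a = 13.
Markov: P[X ≥ 13] ≤ μ/a = (21/2)/13 = 21/26.
Numerically: ≈ 0.807692.
(Since a = 13 > μ = 10.500000, the bound 21/26 is < 1 and informative.)

P[X ≥ 13] ≤ 21/26 ≈ 0.807692.


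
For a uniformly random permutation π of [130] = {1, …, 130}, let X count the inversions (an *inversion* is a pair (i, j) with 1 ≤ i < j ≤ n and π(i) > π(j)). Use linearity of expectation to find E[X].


Write X = Σ X_I over the C(130, 2) = 8385 pairs i < j, with X_I the indicator of one inversion.
There are 8385 indicators.
For each fixed pair i < j, the values π(i) and π(j) are two distinct elements of {1, …, 130} in uniformly random order; by symmetry P[π(i) > π(j)] = 1/2.
By linearity: E[X] = 8385 · (1/2) = C(130, 2) · (1/2) = 8385/2 = 8385/2 ≈ 4192.5000.

E[X] = 8385/2 = 4192.5000.


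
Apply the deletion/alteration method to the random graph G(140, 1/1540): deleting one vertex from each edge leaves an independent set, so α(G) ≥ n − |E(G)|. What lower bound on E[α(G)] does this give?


E[|E(G)|] = C(140, 2)·p = 9730 · (1/1540) = 139/22.
E[α(G)] ≥ n − E[|E(G)|] = 140 − 139/22 = 2941/22.
Numerically: ≈ 133.68182.
(This is only a lower bound; the true E[α(G)] may be larger.)

E[α(G)] ≥ 2941/22 ≈ 133.68182.


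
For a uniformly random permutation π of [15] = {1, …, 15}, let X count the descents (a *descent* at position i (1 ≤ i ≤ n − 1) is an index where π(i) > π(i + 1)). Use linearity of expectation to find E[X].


Write X = Σ X_I over i = 1, …, 14, with X_I the indicator of one descent.
There are 14 indicators.
For each fixed i, the pair (π(i), π(i+1)) is a uniformly random ordered pair of distinct values from {1, …, 15}; by symmetry P[π(i) > π(i+1)] = 1/2.
By linearity: E[X] = 14 · (1/2) = (15 − 1) · (1/2) = 7 ≈ 7.0000.

E[X] = 7 = 7.0000.


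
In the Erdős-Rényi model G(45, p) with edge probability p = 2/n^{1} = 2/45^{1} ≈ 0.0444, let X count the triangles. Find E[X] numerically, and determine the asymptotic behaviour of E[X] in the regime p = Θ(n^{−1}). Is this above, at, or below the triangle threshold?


Number of potential triangles: C(45, 3) = 14190.
Each occurs with probability p³ ≈ (0.0444)³ ≈ 8.77915e-05.
By linearity: E[X] = C(45, 3)·p³ ≈ 14190 · 8.77915e-05 ≈ 1.246.
Here α = 1, so p = 2/n is exactly at the triangle threshold p ~ 1/n. Asymptotically E[X] → c³/6 = 2³/6 = 4/3 ≈ 1.333, a bounded constant. In this regime the triangle count is asymptotically Poisson(c³/6).

E[X] ≈ 1.246; in regime p = Θ(1/n^{1}) E[X] stays bounded (at the triangle threshold p ~ 1/n).


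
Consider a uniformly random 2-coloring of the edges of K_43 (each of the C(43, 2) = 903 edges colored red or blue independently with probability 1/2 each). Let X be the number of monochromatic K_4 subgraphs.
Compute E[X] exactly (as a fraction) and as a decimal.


Let X = Σ_S X_S over the C(43, 4) = 123410 subsets S of size 4, where X_S = 1 if the K_4 on S is monochromatic.
For a fixed S, the K_4 on S has C(4, 2) = 6 edges. P[all 6 edges red] = (1/2)^6, and likewise for blue, so P[monochromatic] = 2·(1/2)^6 = 2^{1 − 6} = 1/32.
By linearity of expectation: E[X] = C(43, 4) · 2^{1 − 6} = 123410 · 1/32 = 61705/16.
Numerically: E[X] ≈ 3856.562.

E[X] = C(43,4)·2^(1−C(4,2)) = 61705/16 ≈ 3856.562.


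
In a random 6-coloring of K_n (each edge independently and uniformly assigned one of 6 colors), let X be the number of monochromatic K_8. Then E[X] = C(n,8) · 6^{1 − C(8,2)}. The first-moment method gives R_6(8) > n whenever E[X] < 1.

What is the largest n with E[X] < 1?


We need C(n, 8) · 6^{1 − 28} < 1, i.e. C(n, 8) < 6^{28 − 1} = 1023490369077469249536.
Check values of n near the boundary:
  n = 1594: C(1594, 8) = 1015652773590544255167; 1015652773590544255167 < 1023490369077469249536? YES
  n = 1595: C(1595, 8) = 1020772636343363633895; 1020772636343363633895 < 1023490369077469249536? YES
  n = 1596: C(1596, 8) = 1025915067760710553965; 1025915067760710553965 < 1023490369077469249536? NO
  n = 1597: C(1597, 8) = 1031080153060953275445; 1031080153060953275445 < 1023490369077469249536? NO
The largest n with C(n, 8) < 1023490369077469249536 is n = 1595 (where E[X] = 113419181815929292655/113721152119718805504 ≈ 0.99734). Hence R_6(8) > 1595, i.e. R_6(8) ≥ 1596.

Largest n = 1595; hence R_6(8) > 1595.


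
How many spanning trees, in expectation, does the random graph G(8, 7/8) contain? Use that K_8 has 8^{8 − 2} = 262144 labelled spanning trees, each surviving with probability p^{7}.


K_8 has 8^{8 − 2} = 262144 labelled spanning trees.
For each such spanning tree H, let X_H = 1 if all 7 edges of H are present in G. Then P[X_H = 1] = p^{7} = (7/8)^{7} = 823543/2097152.
By linearity of expectation: E[X] = Σ_H E[X_H] = 262144 · p^{7} = 262144 · 823543/2097152 = 823543/8.
Numerically: E[X] ≈ 1.029e+05.

E[X] = 262144 · (7/8)^{7} = 823543/8 ≈ 1.029e+05.


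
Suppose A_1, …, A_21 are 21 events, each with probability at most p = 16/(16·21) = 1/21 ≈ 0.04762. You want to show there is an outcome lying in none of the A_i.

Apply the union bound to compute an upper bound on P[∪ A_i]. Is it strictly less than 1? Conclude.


Union bound: P[∪_{i=1}^{21} A_i] ≤ Σ_i P[A_i] ≤ 21·p = 21·(1/21) = 1.
Numerically: 1 ≈ 1.00000.
Is 1 < 1? NO.
Since the bound 1 is ≥ 1, the union bound is uninformative here; it does NOT by itself certify existence.

21·p = 1 ≈ 1.00000; existence NOT certified by the union bound.


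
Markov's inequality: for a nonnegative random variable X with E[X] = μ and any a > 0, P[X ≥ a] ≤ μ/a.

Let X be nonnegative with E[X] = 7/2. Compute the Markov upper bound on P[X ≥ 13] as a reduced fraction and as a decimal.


μ = E[X] = 7/2, a = 13.
Markov: P[X ≥ 13] ≤ μ/a = (7/2)/13 = 7/26.
Numerically: ≈ 0.269.
(Since a = 13 > μ = 3.500, the bound 7/26 is < 1 and informative.)

P[X ≥ 13] ≤ 7/26 ≈ 0.269.


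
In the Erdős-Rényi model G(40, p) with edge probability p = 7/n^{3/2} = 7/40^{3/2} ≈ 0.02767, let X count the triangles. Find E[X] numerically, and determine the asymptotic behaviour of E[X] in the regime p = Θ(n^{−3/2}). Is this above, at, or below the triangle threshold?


Number of potential triangles: C(40, 3) = 9880.
Each occurs with probability p³ ≈ (0.02767)³ ≈ 2.1184790e-05.
By linearity: E[X] = C(40, 3)·p³ ≈ 9880 · 2.1184790e-05 ≈ 0.20931.
Since α = 3/2 > 1, p = c/n^{3/2} = o(1/n) is below the triangle threshold p ~ 1/n. Asymptotically E[X] ~ (c³/6)·n^{3(1−α)} = (7³/6)·n^{-1.5} → 0, so by Markov's inequality G has no triangles w.h.p.

E[X] ≈ 0.20931; in regime p = Θ(1/n^{3/2}) E[X] tends to 0 (below the triangle threshold p ~ 1/n).


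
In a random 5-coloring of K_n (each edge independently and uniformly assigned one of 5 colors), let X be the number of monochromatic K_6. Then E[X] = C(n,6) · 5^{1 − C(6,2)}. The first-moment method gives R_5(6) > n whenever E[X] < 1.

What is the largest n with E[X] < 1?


We need C(n, 6) · 5^{1 − 15} < 1, i.e. C(n, 6) < 5^{15 − 1} = 6103515625.
Check values of n near the boundary:
  n = 124: C(124, 6) = 4465475476; 4465475476 < 6103515625? YES
  n = 125: C(125, 6) = 4690625500; 4690625500 < 6103515625? YES
  n = 126: C(126, 6) = 4925156775; 4925156775 < 6103515625? YES
  n = 127: C(127, 6) = 5169379425; 5169379425 < 6103515625? YES
  n = 128: C(128, 6) = 5423611200; 5423611200 < 6103515625? YES
  n = 129: C(129, 6) = 5688177600; 5688177600 < 6103515625? YES
  n = 130: C(130, 6) = 5963412000; 5963412000 < 6103515625? YES
  n = 131: C(131, 6) = 6249655776; 6249655776 < 6103515625? NO
  n = 132: C(132, 6) = 6547258432; 6547258432 < 6103515625? NO
The largest n with C(n, 6) < 6103515625 is n = 130 (where E[X] = 47707296/48828125 ≈ 0.977045). Hence R_5(6) > 130, i.e. R_5(6) ≥ 131.

Largest n = 130; hence R_5(6) > 130.


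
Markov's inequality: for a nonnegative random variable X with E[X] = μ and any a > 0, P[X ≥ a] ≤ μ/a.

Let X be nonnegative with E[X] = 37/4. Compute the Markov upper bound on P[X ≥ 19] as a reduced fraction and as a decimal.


μ = E[X] = 37/4, a = 19.
Markov: P[X ≥ 19] ≤ μ/a = (37/4)/19 = 37/76.
Numerically: ≈ 0.487.
(Since a = 19 > μ = 9.250, the bound 37/76 is < 1 and informative.)

P[X ≥ 19] ≤ 37/76 ≈ 0.487.


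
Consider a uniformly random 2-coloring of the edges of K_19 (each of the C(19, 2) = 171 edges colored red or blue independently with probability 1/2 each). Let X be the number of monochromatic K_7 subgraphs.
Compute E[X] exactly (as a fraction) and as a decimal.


Let X = Σ_S X_S over the C(19, 7) = 50388 subsets S of size 7, where X_S = 1 if the K_7 on S is monochromatic.
For a fixed S, the K_7 on S has C(7, 2) = 21 edges. P[all 21 edges red] = (1/2)^21, and likewise for blue, so P[monochromatic] = 2·(1/2)^21 = 2^{1 − 21} = 1/1048576.
By linearity: E[X] = C(19, 7) · 2^{1 − 21} = 50388 · 1/1048576 = 12597/262144.
Numerically: E[X] ≈ 0.04805.

E[X] = C(19,7)·2^(1−C(7,2)) = 12597/262144 ≈ 0.04805.


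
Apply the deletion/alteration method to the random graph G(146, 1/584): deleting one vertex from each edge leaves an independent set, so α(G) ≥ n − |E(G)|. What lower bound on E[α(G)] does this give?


E[|E(G)|] = C(146, 2)·p = 10585 · (1/584) = 145/8.
E[α(G)] ≥ n − E[|E(G)|] = 146 − 145/8 = 1023/8.
Numerically: ≈ 127.875.
(This is only a lower bound; the true E[α(G)] may be larger.)

E[α(G)] ≥ 1023/8 ≈ 127.875.


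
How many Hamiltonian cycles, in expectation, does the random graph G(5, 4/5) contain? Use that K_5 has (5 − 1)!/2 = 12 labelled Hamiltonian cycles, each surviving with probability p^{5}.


K_5 has (5 − 1)!/2 = 12 labelled Hamiltonian cycles.
For each such Hamiltonian cycle H, let X_H = 1 if all 5 edges of H are present in G. Then P[X_H = 1] = p^{5} = (4/5)^{5} = 1024/3125.
Summing the indicators: E[X] = Σ_H E[X_H] = 12 · p^{5} = 12 · 1024/3125 = 12288/3125.
Numerically: E[X] ≈ 3.93.

E[X] = 12 · (4/5)^{5} = 12288/3125 ≈ 3.93.


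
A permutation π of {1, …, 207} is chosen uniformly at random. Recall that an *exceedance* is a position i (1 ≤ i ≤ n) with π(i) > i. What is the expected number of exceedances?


Write X = Σ_{i=1}^{207} X_i, where X_i = 1_{π(i) > i}.
For each fixed i, π(i) is uniform over {1, …, 207} (marginal of a uniform permutation), so P[π(i) > i] = (n − i)/n. Summing: Σ_{i=1}^{207} (n − i)/n = (0 + 1 + … + 206)/207 = 207(207 − 1)/(2·207) = (207 − 1)/2.
Hence E[X] = Σ_{i=1}^{207} (207 − i)/207 = 103 ≈ 103.000000.

E[X] = 103 = 103.000000.


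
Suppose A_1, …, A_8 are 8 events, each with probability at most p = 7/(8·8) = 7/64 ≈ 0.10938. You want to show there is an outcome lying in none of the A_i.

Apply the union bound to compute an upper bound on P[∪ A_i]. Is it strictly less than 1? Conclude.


Union bound: P[∪_{i=1}^{8} A_i] ≤ Σ_i P[A_i] ≤ 8·p = 8·(7/64) = 7/8.
Numerically: 7/8 ≈ 0.87500.
Is 7/8 < 1? YES.
Since P[∪ A_i] ≤ 7/8 < 1, the complement has P[∩ A_i^c] ≥ 1 − 7/8 = 1/8 > 0, so some outcome avoids every A_i.

8·p = 7/8 ≈ 0.87500; existence CERTIFIED by the union bound.


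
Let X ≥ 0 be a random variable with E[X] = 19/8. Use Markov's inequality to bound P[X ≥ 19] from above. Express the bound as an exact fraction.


μ = E[X] = 19/8, a = 19.
Markov: P[X ≥ 19] ≤ μ/a = (19/8)/19 = 1/8.
Numerically: ≈ 0.1250.
(Since a = 19 > μ = 2.3750, the bound 1/8 is < 1 and informative.)

P[X ≥ 19] ≤ 1/8 ≈ 0.1250.


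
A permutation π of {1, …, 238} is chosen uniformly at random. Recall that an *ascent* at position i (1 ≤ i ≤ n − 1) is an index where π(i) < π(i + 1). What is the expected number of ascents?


Write X = Σ X_I over i = 1, …, 237, with X_I the indicator of one ascent.
There are 237 indicators.
For each fixed i, the pair (π(i), π(i+1)) is a uniformly random ordered pair of distinct values from {1, …, 238}; by symmetry P[π(i) < π(i+1)] = 1/2.
By linearity: E[X] = 237 · (1/2) = (238 − 1) · (1/2) = 237/2 ≈ 118.500.

E[X] = 237/2 = 118.500.


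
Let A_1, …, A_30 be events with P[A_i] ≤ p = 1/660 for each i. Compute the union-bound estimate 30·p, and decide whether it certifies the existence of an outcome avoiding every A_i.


Union bound: P[∪_{i=1}^{30} A_i] ≤ Σ_i P[A_i] ≤ 30·p = 30·(1/660) = 1/22.
Numerically: 1/22 ≈ 0.045455.
Is 1/22 < 1? YES.
Since P[∪ A_i] ≤ 1/22 < 1, the complement has P[∩ A_i^c] ≥ 1 − 1/22 = 21/22 > 0, so some outcome avoids every A_i.

30·p = 1/22 ≈ 0.045455; existence CERTIFIED by the union bound.


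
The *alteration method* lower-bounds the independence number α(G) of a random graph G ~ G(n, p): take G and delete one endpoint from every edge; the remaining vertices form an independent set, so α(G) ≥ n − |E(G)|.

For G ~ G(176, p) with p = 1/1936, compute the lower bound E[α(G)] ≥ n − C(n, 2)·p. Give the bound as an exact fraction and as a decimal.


E[|E(G)|] = C(176, 2)·p = 15400 · (1/1936) = 175/22.
E[α(G)] ≥ n − E[|E(G)|] = 176 − 175/22 = 3697/22.
Numerically: ≈ 168.045.
(This is only a lower bound; the true E[α(G)] may be larger.)

E[α(G)] ≥ 3697/22 ≈ 168.045.


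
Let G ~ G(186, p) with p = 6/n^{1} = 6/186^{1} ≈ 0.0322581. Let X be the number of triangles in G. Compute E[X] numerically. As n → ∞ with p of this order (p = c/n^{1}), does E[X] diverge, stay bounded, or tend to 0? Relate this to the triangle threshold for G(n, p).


Number of potential triangles: C(186, 3) = 1055240.
Each occurs with probability p³ ≈ (0.0322581)³ ≈ 3.35671847e-05.
By linearity: E[X] = C(186, 3)·p³ ≈ 1055240 · 3.35671847e-05 ≈ 35.421436.
Here α = 1, so p = 6/n is exactly at the triangle threshold p ~ 1/n. Asymptotically E[X] → c³/6 = 6³/6 = 36 ≈ 36.000000, a bounded constant. In this regime the triangle count is asymptotically Poisson(c³/6).

E[X] ≈ 35.421436; in regime p = Θ(1/n^{1}) E[X] stays bounded (at the triangle threshold p ~ 1/n).


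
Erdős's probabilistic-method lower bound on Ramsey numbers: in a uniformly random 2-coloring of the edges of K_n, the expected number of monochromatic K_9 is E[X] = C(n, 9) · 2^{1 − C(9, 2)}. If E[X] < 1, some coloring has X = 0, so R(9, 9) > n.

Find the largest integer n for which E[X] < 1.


We need C(n, 9) · 2^{1 − 36} < 1, i.e. C(n, 9) < 2^{36 − 1} = 34359738368.
Check values of n near the boundary:
  n = 63: C(63, 9) = 23667689815; 23667689815 < 34359738368? YES
  n = 64: C(64, 9) = 27540584512; 27540584512 < 34359738368? YES
  n = 65: C(65, 9) = 31966749880; 31966749880 < 34359738368? YES
  n = 66: C(66, 9) = 37014131440; 37014131440 < 34359738368? NO
  n = 67: C(67, 9) = 42757703560; 42757703560 < 34359738368? NO
The largest n with C(n, 9) < 34359738368 is n = 65 (where E[X] = 3995843735/4294967296 ≈ 0.930355). Hence R(9, 9) > 65, i.e. R(9, 9) ≥ 66.

Largest n = 65; hence R(9, 9) > 65.


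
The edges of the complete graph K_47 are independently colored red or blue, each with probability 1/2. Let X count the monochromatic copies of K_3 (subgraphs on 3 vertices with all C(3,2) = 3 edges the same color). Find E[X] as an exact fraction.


Let X = Σ_S X_S over the C(47, 3) = 16215 subsets S of size 3, where X_S = 1 if the K_3 on S is monochromatic.
For a fixed S, the K_3 on S has C(3, 2) = 3 edges. P[all 3 edges red] = (1/2)^3, and likewise for blue, so P[monochromatic] = 2·(1/2)^3 = 2^{1 − 3} = 1/4.
Summing: E[X] = C(47, 3) · 2^{1 − 3} = 16215 · 1/4 = 16215/4.
Numerically: E[X] ≈ 4053.75000.

E[X] = C(47,3)·2^(1−C(3,2)) = 16215/4 ≈ 4053.75000.


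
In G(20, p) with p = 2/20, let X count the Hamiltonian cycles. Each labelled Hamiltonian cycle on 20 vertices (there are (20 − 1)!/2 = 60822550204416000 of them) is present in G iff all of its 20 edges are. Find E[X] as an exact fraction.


K_20 has (20 − 1)!/2 = 60822550204416000 labelled Hamiltonian cycles.
For each such Hamiltonian cycle H, let X_H = 1 if all 20 edges of H are present in G. Then P[X_H = 1] = p^{20} = (1/10)^{20} = 1/100000000000000000000.
By linearity: E[X] = Σ_H E[X_H] = 60822550204416000 · p^{20} = 60822550204416000 · 1/100000000000000000000 = 14849255421/24414062500000.
Numerically: E[X] ≈ 0.00060823.

E[X] = 60822550204416000 · (1/10)^{20} = 14849255421/24414062500000 ≈ 0.00060823.


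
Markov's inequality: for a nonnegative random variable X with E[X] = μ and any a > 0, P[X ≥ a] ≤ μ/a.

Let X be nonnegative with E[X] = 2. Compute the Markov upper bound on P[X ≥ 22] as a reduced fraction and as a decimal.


μ = E[X] = 2, a = 22.
Markov: P[X ≥ 22] ≤ μ/a = (2)/22 = 1/11.
Numerically: ≈ 0.0909.
(Since a = 22 > μ = 2.0000, the bound 1/11 is < 1 and informative.)

P[X ≥ 22] ≤ 1/11 ≈ 0.0909.


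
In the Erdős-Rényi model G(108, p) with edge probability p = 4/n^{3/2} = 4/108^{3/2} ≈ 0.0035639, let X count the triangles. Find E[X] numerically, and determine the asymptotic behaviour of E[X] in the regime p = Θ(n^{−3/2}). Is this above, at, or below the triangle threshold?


Number of potential triangles: C(108, 3) = 204156.
Each occurs with probability p³ ≈ (0.0035639)³ ≈ 4.5266100e-08.
By linearity: E[X] = C(108, 3)·p³ ≈ 204156 · 4.5266100e-08 ≈ 0.00924.
Since α = 3/2 > 1, p = c/n^{3/2} = o(1/n) is below the triangle threshold p ~ 1/n. Asymptotically E[X] ~ (c³/6)·n^{3(1−α)} = (4³/6)·n^{-1.5} → 0, so by Markov's inequality G has no triangles w.h.p.

E[X] ≈ 0.00924; in regime p = Θ(1/n^{3/2}) E[X] tends to 0 (below the triangle threshold p ~ 1/n).


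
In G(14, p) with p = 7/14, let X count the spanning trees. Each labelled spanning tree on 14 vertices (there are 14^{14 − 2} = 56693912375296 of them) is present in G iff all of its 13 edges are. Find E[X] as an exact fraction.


K_14 has 14^{14 − 2} = 56693912375296 labelled spanning trees.
For each such spanning tree H, let X_H = 1 if all 13 edges of H are present in G. Then P[X_H = 1] = p^{13} = (1/2)^{13} = 1/8192.
By linearity of expectation: E[X] = Σ_H E[X_H] = 56693912375296 · p^{13} = 56693912375296 · 1/8192 = 13841287201/2.
Numerically: E[X] ≈ 6.92064e+09.

E[X] = 56693912375296 · (1/2)^{13} = 13841287201/2 ≈ 6.92064e+09.


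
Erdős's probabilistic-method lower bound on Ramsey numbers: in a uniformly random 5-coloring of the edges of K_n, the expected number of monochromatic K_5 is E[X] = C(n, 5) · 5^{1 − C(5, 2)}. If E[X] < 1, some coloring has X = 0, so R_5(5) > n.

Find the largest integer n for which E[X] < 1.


We need C(n, 5) · 5^{1 − 10} < 1, i.e. C(n, 5) < 5^{10 − 1} = 1953125.
Check values of n near the boundary:
  n = 43: C(43, 5) = 962598; 962598 < 1953125? YES
  n = 44: C(44, 5) = 1086008; 1086008 < 1953125? YES
  n = 45: C(45, 5) = 1221759; 1221759 < 1953125? YES
  n = 46: C(46, 5) = 1370754; 1370754 < 1953125? YES
  n = 47: C(47, 5) = 1533939; 1533939 < 1953125? YES
  n = 48: C(48, 5) = 1712304; 1712304 < 1953125? YES
  n = 49: C(49, 5) = 1906884; 1906884 < 1953125? YES
  n = 50: C(50, 5) = 2118760; 2118760 < 1953125? NO
  n = 51: C(51, 5) = 2349060; 2349060 < 1953125? NO
The largest n with C(n, 5) < 1953125 is n = 49 (where E[X] = 1906884/1953125 ≈ 0.9763). Hence R_5(5) > 49, i.e. R_5(5) ≥ 50.

Largest n = 49; hence R_5(5) > 49.


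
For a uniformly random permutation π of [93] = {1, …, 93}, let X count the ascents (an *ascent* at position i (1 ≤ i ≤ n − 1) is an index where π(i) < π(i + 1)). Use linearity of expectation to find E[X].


Write X = Σ X_I over i = 1, …, 92, with X_I the indicator of one ascent.
There are 92 indicators.
For each fixed i, the pair (π(i), π(i+1)) is a uniformly random ordered pair of distinct values from {1, …, 93}; by symmetry P[π(i) < π(i+1)] = 1/2.
By linearity: E[X] = 92 · (1/2) = (93 − 1) · (1/2) = 46 ≈ 46.000000.

E[X] = 46 = 46.000000.


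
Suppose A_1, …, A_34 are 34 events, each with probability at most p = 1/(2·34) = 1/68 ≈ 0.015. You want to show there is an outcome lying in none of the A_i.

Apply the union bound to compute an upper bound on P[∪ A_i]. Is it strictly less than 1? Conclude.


Union bound: P[∪_{i=1}^{34} A_i] ≤ Σ_i P[A_i] ≤ 34·p = 34·(1/68) = 1/2.
Numerically: 1/2 ≈ 0.500.
Is 1/2 < 1? YES.
Since P[∪ A_i] ≤ 1/2 < 1, the complement has P[∩ A_i^c] ≥ 1 − 1/2 = 1/2 > 0, so some outcome avoids every A_i.

34·p = 1/2 ≈ 0.500; existence CERTIFIED by the union bound.


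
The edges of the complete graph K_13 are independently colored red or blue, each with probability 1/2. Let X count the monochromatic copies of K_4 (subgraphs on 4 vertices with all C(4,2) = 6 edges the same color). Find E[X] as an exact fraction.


Let X = Σ_S X_S over the C(13, 4) = 715 subsets S of size 4, where X_S = 1 if the K_4 on S is monochromatic.
For a fixed S, the K_4 on S has C(4, 2) = 6 edges. P[all 6 edges red] = (1/2)^6, and likewise for blue, so P[monochromatic] = 2·(1/2)^6 = 2^{1 − 6} = 1/32.
By linearity of expectation: E[X] = C(13, 4) · 2^{1 − 6} = 715 · 1/32 = 715/32.
Numerically: E[X] ≈ 22.34375.

E[X] = C(13,4)·2^(1−C(4,2)) = 715/32 ≈ 22.34375.


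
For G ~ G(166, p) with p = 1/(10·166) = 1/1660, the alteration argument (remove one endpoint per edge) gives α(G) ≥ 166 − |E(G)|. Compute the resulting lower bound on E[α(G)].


E[|E(G)|] = C(166, 2)·p = 13695 · (1/1660) = 33/4.
E[α(G)] ≥ n − E[|E(G)|] = 166 − 33/4 = 631/4.
Numerically: ≈ 157.750.
(This is only a lower bound; the true E[α(G)] may be larger.)

E[α(G)] ≥ 631/4 ≈ 157.750.


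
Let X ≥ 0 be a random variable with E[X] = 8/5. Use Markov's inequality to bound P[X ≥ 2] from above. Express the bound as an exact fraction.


μ = E[X] = 8/5, a = 2.
Markov: P[X ≥ 2] ≤ μ/a = (8/5)/2 = 4/5.
Numerically: ≈ 0.800.
(Since a = 2 > μ = 1.600, the bound 4/5 is < 1 and informative.)

P[X ≥ 2] ≤ 4/5 ≈ 0.800.


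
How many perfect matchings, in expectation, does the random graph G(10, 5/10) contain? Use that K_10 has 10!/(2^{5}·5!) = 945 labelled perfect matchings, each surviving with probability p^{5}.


K_10 has 10!/(2^{5}·5!) = 945 labelled perfect matchings.
For each such perfect matching H, let X_H = 1 if all 5 edges of H are present in G. Then P[X_H = 1] = p^{5} = (1/2)^{5} = 1/32.
By linearity: E[X] = Σ_H E[X_H] = 945 · p^{5} = 945 · 1/32 = 945/32.
Numerically: E[X] ≈ 29.531.

E[X] = 945 · (1/2)^{5} = 945/32 ≈ 29.531.


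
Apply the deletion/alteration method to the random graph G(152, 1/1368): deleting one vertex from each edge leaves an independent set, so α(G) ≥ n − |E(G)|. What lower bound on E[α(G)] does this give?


E[|E(G)|] = C(152, 2)·p = 11476 · (1/1368) = 151/18.
E[α(G)] ≥ n − E[|E(G)|] = 152 − 151/18 = 2585/18.
Numerically: ≈ 143.611111.
(This is only a lower bound; the true E[α(G)] may be larger.)

E[α(G)] ≥ 2585/18 ≈ 143.611111.


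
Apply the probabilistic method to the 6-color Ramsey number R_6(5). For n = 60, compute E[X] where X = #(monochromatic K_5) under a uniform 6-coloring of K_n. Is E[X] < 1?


E[X] = C(60, 5) · 6^{1 − 10} = 5461512 · 6^{−9} = 5461512/10077696.
As a reduced fraction: E[X] = 227563/419904 ≈ 0.542.
Is E[X] < 1? YES.
Since E[X] < 1, there exists a 6-coloring of K_{60} with no monochromatic K_5; hence R_6(5) > 60.

E[X] = 227563/419904 ≈ 0.542; E[X] < 1, so R_6(5) > 60.
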